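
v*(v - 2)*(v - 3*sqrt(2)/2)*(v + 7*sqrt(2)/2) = v^4 - 2*v^3 + 2*sqrt(2)*v^3 - 21*v^2/2 - 4*sqrt(2)*v^2 + 21*v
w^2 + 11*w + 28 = (w + 4)*(w + 7)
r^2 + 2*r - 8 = (r - 2)*(r + 4)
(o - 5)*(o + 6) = o^2 + o - 30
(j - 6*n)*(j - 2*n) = j^2 - 8*j*n + 12*n^2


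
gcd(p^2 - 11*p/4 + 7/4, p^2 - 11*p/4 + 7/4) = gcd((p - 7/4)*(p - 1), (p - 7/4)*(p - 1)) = p^2 - 11*p/4 + 7/4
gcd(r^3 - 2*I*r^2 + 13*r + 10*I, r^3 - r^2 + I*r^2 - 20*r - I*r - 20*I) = r + I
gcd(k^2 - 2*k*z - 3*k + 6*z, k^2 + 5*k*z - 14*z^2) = -k + 2*z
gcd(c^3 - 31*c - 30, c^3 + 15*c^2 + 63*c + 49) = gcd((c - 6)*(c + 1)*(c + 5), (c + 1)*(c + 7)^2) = c + 1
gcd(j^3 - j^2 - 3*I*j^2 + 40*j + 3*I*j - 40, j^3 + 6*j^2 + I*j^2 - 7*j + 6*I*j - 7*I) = j - 1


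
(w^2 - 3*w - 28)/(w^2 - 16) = (w - 7)/(w - 4)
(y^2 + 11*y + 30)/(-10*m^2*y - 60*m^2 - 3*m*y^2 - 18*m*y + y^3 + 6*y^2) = (y + 5)/(-10*m^2 - 3*m*y + y^2)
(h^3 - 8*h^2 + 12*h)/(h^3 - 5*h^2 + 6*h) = (h - 6)/(h - 3)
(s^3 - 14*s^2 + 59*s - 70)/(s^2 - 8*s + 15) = (s^2 - 9*s + 14)/(s - 3)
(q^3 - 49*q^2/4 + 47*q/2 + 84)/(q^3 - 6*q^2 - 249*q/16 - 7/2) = 4*(q - 6)/(4*q + 1)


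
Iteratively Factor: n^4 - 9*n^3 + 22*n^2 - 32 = (n - 4)*(n^3 - 5*n^2 + 2*n + 8) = (n - 4)*(n + 1)*(n^2 - 6*n + 8) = (n - 4)^2*(n + 1)*(n - 2)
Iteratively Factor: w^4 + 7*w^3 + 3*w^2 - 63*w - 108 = (w - 3)*(w^3 + 10*w^2 + 33*w + 36) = (w - 3)*(w + 3)*(w^2 + 7*w + 12) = (w - 3)*(w + 3)^2*(w + 4)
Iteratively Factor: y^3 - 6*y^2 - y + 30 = (y + 2)*(y^2 - 8*y + 15) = (y - 3)*(y + 2)*(y - 5)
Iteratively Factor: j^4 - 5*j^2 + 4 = (j + 1)*(j^3 - j^2 - 4*j + 4) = (j + 1)*(j + 2)*(j^2 - 3*j + 2) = (j - 1)*(j + 1)*(j + 2)*(j - 2)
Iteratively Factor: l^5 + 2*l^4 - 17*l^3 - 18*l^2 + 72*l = (l + 4)*(l^4 - 2*l^3 - 9*l^2 + 18*l) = (l + 3)*(l + 4)*(l^3 - 5*l^2 + 6*l) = (l - 3)*(l + 3)*(l + 4)*(l^2 - 2*l) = (l - 3)*(l - 2)*(l + 3)*(l + 4)*(l)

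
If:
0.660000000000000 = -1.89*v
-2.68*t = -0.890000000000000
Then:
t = 0.33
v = -0.35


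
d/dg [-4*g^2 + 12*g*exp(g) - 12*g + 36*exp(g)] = 12*g*exp(g) - 8*g + 48*exp(g) - 12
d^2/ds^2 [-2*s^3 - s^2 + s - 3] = -12*s - 2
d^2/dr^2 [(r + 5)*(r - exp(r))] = -r*exp(r) - 7*exp(r) + 2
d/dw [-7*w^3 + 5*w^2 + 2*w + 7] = -21*w^2 + 10*w + 2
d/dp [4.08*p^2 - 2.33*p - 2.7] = 8.16*p - 2.33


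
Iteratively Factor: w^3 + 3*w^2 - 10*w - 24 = (w + 2)*(w^2 + w - 12) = (w - 3)*(w + 2)*(w + 4)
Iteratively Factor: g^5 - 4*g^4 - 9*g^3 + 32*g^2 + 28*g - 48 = (g - 1)*(g^4 - 3*g^3 - 12*g^2 + 20*g + 48) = (g - 4)*(g - 1)*(g^3 + g^2 - 8*g - 12) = (g - 4)*(g - 1)*(g + 2)*(g^2 - g - 6) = (g - 4)*(g - 1)*(g + 2)^2*(g - 3)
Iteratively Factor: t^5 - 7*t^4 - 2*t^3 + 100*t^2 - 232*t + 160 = (t + 4)*(t^4 - 11*t^3 + 42*t^2 - 68*t + 40) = (t - 2)*(t + 4)*(t^3 - 9*t^2 + 24*t - 20) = (t - 2)^2*(t + 4)*(t^2 - 7*t + 10) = (t - 5)*(t - 2)^2*(t + 4)*(t - 2)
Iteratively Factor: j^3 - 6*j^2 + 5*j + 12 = (j + 1)*(j^2 - 7*j + 12) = (j - 3)*(j + 1)*(j - 4)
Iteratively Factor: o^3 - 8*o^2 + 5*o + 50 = (o - 5)*(o^2 - 3*o - 10) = (o - 5)^2*(o + 2)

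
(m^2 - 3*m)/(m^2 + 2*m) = (m - 3)/(m + 2)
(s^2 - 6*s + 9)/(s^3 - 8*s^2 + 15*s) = (s - 3)/(s*(s - 5))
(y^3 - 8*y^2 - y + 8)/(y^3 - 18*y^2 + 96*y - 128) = (y^2 - 1)/(y^2 - 10*y + 16)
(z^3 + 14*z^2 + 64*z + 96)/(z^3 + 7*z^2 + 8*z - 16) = (z + 6)/(z - 1)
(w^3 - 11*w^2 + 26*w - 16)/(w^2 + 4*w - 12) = (w^2 - 9*w + 8)/(w + 6)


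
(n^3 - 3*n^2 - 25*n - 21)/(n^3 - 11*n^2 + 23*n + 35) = (n + 3)/(n - 5)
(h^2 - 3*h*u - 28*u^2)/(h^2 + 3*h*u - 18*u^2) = (h^2 - 3*h*u - 28*u^2)/(h^2 + 3*h*u - 18*u^2)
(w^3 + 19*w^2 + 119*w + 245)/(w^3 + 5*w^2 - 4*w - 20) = (w^2 + 14*w + 49)/(w^2 - 4)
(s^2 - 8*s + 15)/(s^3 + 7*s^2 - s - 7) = (s^2 - 8*s + 15)/(s^3 + 7*s^2 - s - 7)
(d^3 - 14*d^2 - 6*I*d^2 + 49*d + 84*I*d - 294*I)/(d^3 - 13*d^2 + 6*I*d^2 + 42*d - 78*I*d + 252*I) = (d^2 - d*(7 + 6*I) + 42*I)/(d^2 + 6*d*(-1 + I) - 36*I)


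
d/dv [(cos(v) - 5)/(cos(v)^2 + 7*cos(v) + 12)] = (cos(v)^2 - 10*cos(v) - 47)*sin(v)/(cos(v)^2 + 7*cos(v) + 12)^2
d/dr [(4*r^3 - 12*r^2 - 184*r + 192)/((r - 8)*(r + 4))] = 4*(r^2 + 8*r + 26)/(r^2 + 8*r + 16)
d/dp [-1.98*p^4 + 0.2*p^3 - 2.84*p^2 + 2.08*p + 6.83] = -7.92*p^3 + 0.6*p^2 - 5.68*p + 2.08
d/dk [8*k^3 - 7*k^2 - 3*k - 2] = 24*k^2 - 14*k - 3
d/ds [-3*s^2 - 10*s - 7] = -6*s - 10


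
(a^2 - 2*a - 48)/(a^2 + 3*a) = (a^2 - 2*a - 48)/(a*(a + 3))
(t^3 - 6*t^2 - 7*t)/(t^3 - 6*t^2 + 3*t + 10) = t*(t - 7)/(t^2 - 7*t + 10)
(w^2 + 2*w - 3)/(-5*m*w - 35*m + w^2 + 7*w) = (-w^2 - 2*w + 3)/(5*m*w + 35*m - w^2 - 7*w)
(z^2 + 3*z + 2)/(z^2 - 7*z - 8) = (z + 2)/(z - 8)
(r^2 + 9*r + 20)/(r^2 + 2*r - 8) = (r + 5)/(r - 2)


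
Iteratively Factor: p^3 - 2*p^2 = (p - 2)*(p^2) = p*(p - 2)*(p)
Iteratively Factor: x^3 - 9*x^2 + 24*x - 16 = (x - 4)*(x^2 - 5*x + 4) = (x - 4)*(x - 1)*(x - 4)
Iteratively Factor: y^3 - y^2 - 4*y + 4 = (y - 2)*(y^2 + y - 2) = (y - 2)*(y - 1)*(y + 2)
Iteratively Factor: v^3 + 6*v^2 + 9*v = (v)*(v^2 + 6*v + 9) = v*(v + 3)*(v + 3)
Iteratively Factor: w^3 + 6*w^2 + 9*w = (w)*(w^2 + 6*w + 9) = w*(w + 3)*(w + 3)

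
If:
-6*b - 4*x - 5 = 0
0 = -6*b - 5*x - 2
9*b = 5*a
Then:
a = -51/10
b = -17/6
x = 3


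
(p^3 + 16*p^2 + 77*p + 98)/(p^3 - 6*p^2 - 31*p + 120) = (p^3 + 16*p^2 + 77*p + 98)/(p^3 - 6*p^2 - 31*p + 120)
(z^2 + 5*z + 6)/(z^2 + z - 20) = (z^2 + 5*z + 6)/(z^2 + z - 20)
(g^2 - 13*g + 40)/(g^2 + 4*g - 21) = (g^2 - 13*g + 40)/(g^2 + 4*g - 21)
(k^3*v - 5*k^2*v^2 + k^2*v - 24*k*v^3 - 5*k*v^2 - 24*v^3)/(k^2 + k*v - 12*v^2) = v*(k^3 - 5*k^2*v + k^2 - 24*k*v^2 - 5*k*v - 24*v^2)/(k^2 + k*v - 12*v^2)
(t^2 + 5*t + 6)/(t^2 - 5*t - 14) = (t + 3)/(t - 7)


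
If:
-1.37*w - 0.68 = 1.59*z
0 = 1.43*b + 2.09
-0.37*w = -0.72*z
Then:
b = -1.46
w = -0.31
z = -0.16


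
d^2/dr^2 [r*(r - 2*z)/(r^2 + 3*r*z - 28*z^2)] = 2*z*(5*r^3 - 84*r^2*z + 168*r*z^2 - 616*z^3)/(-r^6 - 9*r^5*z + 57*r^4*z^2 + 477*r^3*z^3 - 1596*r^2*z^4 - 7056*r*z^5 + 21952*z^6)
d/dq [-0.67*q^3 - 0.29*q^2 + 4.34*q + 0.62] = -2.01*q^2 - 0.58*q + 4.34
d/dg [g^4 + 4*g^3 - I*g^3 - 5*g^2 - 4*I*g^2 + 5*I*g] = 4*g^3 + g^2*(12 - 3*I) + g*(-10 - 8*I) + 5*I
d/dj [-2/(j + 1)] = 2/(j + 1)^2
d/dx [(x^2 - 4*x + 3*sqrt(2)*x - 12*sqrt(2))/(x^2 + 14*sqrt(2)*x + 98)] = (4*x^2 + 11*sqrt(2)*x^2 + 24*sqrt(2)*x + 196*x - 56 + 294*sqrt(2))/(x^4 + 28*sqrt(2)*x^3 + 588*x^2 + 2744*sqrt(2)*x + 9604)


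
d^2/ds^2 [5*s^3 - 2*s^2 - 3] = 30*s - 4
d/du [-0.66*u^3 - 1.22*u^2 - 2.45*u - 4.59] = -1.98*u^2 - 2.44*u - 2.45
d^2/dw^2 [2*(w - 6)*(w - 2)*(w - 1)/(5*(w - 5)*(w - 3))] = 12*(-w^3 + 3*w^2 + 21*w - 71)/(5*(w^6 - 24*w^5 + 237*w^4 - 1232*w^3 + 3555*w^2 - 5400*w + 3375))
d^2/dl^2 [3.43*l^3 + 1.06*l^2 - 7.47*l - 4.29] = 20.58*l + 2.12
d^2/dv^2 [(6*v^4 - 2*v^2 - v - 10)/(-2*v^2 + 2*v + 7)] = 12*(-4*v^6 + 12*v^5 + 30*v^4 - 110*v^3 - 260*v^2 - 13*v + 44)/(8*v^6 - 24*v^5 - 60*v^4 + 160*v^3 + 210*v^2 - 294*v - 343)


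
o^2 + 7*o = o*(o + 7)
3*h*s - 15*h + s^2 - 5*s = (3*h + s)*(s - 5)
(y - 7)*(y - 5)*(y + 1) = y^3 - 11*y^2 + 23*y + 35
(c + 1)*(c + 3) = c^2 + 4*c + 3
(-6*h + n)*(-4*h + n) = 24*h^2 - 10*h*n + n^2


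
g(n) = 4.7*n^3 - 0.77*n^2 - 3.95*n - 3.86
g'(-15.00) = 3191.65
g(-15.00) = -15980.36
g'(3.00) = 118.33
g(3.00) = 104.26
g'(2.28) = 65.84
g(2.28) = 38.84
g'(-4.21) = 252.44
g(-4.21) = -351.58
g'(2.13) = 56.74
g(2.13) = 29.65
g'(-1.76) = 42.44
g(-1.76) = -24.92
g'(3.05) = 122.52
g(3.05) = 110.28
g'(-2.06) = 59.06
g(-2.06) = -40.08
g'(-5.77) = 474.37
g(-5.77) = -909.57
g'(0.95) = 7.31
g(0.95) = -4.28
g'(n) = 14.1*n^2 - 1.54*n - 3.95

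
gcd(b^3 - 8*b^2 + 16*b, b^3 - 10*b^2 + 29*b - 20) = b - 4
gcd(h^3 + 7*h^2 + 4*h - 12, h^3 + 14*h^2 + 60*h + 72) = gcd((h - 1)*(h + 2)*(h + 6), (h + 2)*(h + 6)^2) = h^2 + 8*h + 12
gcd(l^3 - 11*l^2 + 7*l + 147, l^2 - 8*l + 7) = l - 7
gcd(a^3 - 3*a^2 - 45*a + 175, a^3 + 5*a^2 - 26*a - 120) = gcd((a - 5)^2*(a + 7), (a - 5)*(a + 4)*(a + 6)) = a - 5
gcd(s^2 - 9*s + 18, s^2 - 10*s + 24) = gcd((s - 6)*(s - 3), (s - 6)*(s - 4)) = s - 6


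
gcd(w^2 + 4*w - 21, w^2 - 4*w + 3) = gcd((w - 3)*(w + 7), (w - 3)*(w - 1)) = w - 3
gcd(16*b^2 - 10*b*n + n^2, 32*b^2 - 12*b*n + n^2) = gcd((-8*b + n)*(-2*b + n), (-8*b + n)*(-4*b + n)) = 8*b - n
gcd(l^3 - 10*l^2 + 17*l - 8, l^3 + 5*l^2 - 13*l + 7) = l^2 - 2*l + 1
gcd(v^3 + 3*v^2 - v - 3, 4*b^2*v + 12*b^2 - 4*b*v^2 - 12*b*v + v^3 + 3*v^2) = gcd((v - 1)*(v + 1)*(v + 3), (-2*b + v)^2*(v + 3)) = v + 3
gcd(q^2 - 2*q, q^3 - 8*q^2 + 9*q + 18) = 1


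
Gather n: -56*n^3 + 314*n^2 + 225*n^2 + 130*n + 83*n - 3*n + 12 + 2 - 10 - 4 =-56*n^3 + 539*n^2 + 210*n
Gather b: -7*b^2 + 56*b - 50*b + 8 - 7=-7*b^2 + 6*b + 1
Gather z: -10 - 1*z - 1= -z - 11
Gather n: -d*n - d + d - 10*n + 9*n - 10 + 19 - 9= n*(-d - 1)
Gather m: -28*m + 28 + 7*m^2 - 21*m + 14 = 7*m^2 - 49*m + 42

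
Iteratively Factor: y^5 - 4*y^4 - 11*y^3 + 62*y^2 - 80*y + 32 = (y - 1)*(y^4 - 3*y^3 - 14*y^2 + 48*y - 32) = (y - 1)*(y + 4)*(y^3 - 7*y^2 + 14*y - 8) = (y - 1)^2*(y + 4)*(y^2 - 6*y + 8) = (y - 4)*(y - 1)^2*(y + 4)*(y - 2)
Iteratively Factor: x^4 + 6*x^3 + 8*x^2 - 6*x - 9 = (x + 3)*(x^3 + 3*x^2 - x - 3) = (x - 1)*(x + 3)*(x^2 + 4*x + 3) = (x - 1)*(x + 1)*(x + 3)*(x + 3)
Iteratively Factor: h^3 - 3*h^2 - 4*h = (h + 1)*(h^2 - 4*h) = h*(h + 1)*(h - 4)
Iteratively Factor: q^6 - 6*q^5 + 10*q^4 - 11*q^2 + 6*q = (q - 3)*(q^5 - 3*q^4 + q^3 + 3*q^2 - 2*q) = (q - 3)*(q + 1)*(q^4 - 4*q^3 + 5*q^2 - 2*q) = q*(q - 3)*(q + 1)*(q^3 - 4*q^2 + 5*q - 2) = q*(q - 3)*(q - 1)*(q + 1)*(q^2 - 3*q + 2) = q*(q - 3)*(q - 2)*(q - 1)*(q + 1)*(q - 1)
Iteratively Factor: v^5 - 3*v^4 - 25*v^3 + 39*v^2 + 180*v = (v - 5)*(v^4 + 2*v^3 - 15*v^2 - 36*v) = (v - 5)*(v + 3)*(v^3 - v^2 - 12*v) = v*(v - 5)*(v + 3)*(v^2 - v - 12) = v*(v - 5)*(v - 4)*(v + 3)*(v + 3)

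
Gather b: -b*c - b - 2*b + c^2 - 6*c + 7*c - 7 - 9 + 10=b*(-c - 3) + c^2 + c - 6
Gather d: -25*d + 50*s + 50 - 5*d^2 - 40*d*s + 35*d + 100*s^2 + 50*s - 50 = -5*d^2 + d*(10 - 40*s) + 100*s^2 + 100*s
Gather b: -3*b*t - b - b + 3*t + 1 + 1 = b*(-3*t - 2) + 3*t + 2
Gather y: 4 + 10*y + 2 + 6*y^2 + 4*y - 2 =6*y^2 + 14*y + 4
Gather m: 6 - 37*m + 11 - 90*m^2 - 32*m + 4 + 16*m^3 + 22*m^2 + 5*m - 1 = 16*m^3 - 68*m^2 - 64*m + 20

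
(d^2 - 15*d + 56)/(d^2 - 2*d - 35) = (d - 8)/(d + 5)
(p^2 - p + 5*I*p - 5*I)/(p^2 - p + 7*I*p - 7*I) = (p + 5*I)/(p + 7*I)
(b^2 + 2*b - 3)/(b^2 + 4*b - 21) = (b^2 + 2*b - 3)/(b^2 + 4*b - 21)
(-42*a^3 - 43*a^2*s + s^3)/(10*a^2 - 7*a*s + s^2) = (-42*a^3 - 43*a^2*s + s^3)/(10*a^2 - 7*a*s + s^2)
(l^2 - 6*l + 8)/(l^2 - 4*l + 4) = (l - 4)/(l - 2)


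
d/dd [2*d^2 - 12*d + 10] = 4*d - 12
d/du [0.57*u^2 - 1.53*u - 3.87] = 1.14*u - 1.53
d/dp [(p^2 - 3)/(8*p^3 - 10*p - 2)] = (-p*(-4*p^3 + 5*p + 1) - (p^2 - 3)*(12*p^2 - 5)/2)/(-4*p^3 + 5*p + 1)^2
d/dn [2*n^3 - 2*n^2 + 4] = 2*n*(3*n - 2)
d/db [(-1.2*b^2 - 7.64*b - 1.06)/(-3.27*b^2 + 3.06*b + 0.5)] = (-28.6548*b^2 - 8.1324*b - 0.5764)/(10.6929*b^4 - 20.0124*b^3 + 6.0936*b^2 + 3.06*b + 0.25)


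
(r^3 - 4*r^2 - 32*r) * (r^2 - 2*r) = r^5 - 6*r^4 - 24*r^3 + 64*r^2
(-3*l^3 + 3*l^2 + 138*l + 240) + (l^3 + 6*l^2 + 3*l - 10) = -2*l^3 + 9*l^2 + 141*l + 230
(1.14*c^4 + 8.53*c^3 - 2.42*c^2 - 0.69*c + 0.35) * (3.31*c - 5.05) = 3.7734*c^5 + 22.4773*c^4 - 51.0867*c^3 + 9.9371*c^2 + 4.643*c - 1.7675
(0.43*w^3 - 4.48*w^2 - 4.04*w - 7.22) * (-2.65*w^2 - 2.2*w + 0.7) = -1.1395*w^5 + 10.926*w^4 + 20.863*w^3 + 24.885*w^2 + 13.056*w - 5.054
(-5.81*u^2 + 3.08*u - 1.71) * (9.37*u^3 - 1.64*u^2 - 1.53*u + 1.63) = -54.4397*u^5 + 38.388*u^4 - 12.1846*u^3 - 11.3783*u^2 + 7.6367*u - 2.7873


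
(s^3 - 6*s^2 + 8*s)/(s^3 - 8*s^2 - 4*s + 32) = s*(s - 4)/(s^2 - 6*s - 16)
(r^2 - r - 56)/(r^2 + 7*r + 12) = (r^2 - r - 56)/(r^2 + 7*r + 12)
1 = 1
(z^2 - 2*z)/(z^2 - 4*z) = (z - 2)/(z - 4)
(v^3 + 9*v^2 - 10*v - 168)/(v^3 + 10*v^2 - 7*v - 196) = (v + 6)/(v + 7)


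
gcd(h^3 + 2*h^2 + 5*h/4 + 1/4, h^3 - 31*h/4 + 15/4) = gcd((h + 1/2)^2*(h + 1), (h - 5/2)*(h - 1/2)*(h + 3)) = 1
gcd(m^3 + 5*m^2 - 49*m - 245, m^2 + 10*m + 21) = m + 7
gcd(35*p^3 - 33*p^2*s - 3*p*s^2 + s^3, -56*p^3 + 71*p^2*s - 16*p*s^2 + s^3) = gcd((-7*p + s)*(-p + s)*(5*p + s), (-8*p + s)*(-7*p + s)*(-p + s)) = 7*p^2 - 8*p*s + s^2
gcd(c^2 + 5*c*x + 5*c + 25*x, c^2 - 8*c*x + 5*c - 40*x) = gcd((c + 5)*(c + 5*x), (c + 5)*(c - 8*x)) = c + 5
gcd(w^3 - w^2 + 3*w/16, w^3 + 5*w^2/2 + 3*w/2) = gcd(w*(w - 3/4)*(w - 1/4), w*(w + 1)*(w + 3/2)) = w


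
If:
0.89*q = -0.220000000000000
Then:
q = -0.25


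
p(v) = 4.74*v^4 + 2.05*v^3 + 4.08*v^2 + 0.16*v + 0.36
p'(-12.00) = -31975.04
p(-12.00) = 95332.20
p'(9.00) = 14393.59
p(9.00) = 32925.87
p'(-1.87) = -117.58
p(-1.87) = 58.88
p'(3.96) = 1306.32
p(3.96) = 1357.90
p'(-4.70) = -1870.82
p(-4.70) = 2189.87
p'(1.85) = 156.35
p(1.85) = 83.12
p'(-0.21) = -1.46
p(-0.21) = 0.50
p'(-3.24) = -606.59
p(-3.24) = 495.29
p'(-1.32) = -43.50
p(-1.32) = 16.93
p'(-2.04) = -151.86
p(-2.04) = 81.70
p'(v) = 18.96*v^3 + 6.15*v^2 + 8.16*v + 0.16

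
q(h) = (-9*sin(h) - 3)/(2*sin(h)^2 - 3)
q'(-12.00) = 5.55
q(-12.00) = 3.23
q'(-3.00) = -2.90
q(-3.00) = 0.58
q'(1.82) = -10.89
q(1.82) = 10.45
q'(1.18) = 12.24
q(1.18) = 8.77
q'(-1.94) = -7.15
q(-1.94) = -4.28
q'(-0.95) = 6.03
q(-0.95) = -2.58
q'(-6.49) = 2.91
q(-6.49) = 0.40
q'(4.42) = -6.79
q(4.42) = -4.82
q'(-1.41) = 4.74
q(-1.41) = -5.60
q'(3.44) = -2.99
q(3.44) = 0.13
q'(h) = -4*(-9*sin(h) - 3)*sin(h)*cos(h)/(2*sin(h)^2 - 3)^2 - 9*cos(h)/(2*sin(h)^2 - 3) = 3*(6*sin(h)^2 + 4*sin(h) + 9)*cos(h)/(2*sin(h)^2 - 3)^2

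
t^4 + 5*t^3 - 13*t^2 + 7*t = t*(t - 1)^2*(t + 7)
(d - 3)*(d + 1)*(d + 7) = d^3 + 5*d^2 - 17*d - 21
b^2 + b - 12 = (b - 3)*(b + 4)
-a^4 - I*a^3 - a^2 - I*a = a*(a - I)*(-I*a + 1)^2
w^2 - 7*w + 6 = (w - 6)*(w - 1)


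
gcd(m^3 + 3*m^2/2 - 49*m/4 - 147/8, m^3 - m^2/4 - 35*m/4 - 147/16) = m^2 - 2*m - 21/4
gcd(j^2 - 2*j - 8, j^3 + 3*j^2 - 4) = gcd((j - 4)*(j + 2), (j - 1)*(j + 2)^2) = j + 2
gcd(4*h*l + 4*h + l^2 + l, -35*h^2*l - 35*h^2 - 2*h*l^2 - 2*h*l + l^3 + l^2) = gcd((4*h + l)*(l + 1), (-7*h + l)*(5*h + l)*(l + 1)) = l + 1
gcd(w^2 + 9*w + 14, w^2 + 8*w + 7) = w + 7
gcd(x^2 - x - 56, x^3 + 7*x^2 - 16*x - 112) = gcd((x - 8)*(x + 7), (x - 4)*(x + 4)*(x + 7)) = x + 7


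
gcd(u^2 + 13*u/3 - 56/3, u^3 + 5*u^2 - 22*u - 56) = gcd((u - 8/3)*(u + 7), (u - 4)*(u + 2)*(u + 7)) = u + 7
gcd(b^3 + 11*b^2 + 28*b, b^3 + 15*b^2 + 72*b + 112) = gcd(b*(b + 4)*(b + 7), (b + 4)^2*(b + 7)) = b^2 + 11*b + 28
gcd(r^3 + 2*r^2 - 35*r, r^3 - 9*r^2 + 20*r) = r^2 - 5*r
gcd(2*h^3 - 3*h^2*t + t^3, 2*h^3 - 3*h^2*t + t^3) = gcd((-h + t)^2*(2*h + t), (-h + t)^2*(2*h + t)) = 2*h^3 - 3*h^2*t + t^3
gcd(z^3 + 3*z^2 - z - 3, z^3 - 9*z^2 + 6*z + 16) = z + 1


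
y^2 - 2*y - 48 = (y - 8)*(y + 6)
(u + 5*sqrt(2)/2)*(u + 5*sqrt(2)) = u^2 + 15*sqrt(2)*u/2 + 25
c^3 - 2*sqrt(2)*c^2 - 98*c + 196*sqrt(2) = (c - 7*sqrt(2))*(c - 2*sqrt(2))*(c + 7*sqrt(2))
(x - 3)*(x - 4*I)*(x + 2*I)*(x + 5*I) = x^4 - 3*x^3 + 3*I*x^3 + 18*x^2 - 9*I*x^2 - 54*x + 40*I*x - 120*I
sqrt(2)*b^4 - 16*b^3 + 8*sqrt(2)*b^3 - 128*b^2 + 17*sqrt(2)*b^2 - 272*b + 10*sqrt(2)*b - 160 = (b + 2)*(b + 5)*(b - 8*sqrt(2))*(sqrt(2)*b + sqrt(2))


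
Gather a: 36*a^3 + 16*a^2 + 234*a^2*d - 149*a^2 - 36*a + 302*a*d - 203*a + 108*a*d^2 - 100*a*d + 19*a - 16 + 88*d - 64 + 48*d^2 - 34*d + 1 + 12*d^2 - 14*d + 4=36*a^3 + a^2*(234*d - 133) + a*(108*d^2 + 202*d - 220) + 60*d^2 + 40*d - 75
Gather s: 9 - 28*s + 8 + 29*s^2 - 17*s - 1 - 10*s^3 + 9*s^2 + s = -10*s^3 + 38*s^2 - 44*s + 16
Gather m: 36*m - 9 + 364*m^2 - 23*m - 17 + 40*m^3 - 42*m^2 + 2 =40*m^3 + 322*m^2 + 13*m - 24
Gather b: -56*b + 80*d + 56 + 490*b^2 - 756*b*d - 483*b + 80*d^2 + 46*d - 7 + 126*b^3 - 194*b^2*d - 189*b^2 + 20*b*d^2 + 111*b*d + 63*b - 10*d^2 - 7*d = 126*b^3 + b^2*(301 - 194*d) + b*(20*d^2 - 645*d - 476) + 70*d^2 + 119*d + 49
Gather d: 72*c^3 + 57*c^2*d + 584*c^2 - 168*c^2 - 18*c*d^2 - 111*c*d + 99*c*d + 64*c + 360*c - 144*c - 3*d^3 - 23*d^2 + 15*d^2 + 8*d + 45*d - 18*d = 72*c^3 + 416*c^2 + 280*c - 3*d^3 + d^2*(-18*c - 8) + d*(57*c^2 - 12*c + 35)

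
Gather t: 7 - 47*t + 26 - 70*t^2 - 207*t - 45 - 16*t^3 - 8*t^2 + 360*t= -16*t^3 - 78*t^2 + 106*t - 12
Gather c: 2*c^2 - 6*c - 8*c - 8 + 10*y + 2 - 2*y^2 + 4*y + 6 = 2*c^2 - 14*c - 2*y^2 + 14*y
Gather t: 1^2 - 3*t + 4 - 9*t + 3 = 8 - 12*t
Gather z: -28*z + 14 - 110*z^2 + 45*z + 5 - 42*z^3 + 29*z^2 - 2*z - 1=-42*z^3 - 81*z^2 + 15*z + 18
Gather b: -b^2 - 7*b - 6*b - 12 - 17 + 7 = -b^2 - 13*b - 22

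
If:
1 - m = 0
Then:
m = 1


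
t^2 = t^2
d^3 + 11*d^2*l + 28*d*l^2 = d*(d + 4*l)*(d + 7*l)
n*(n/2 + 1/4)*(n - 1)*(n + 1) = n^4/2 + n^3/4 - n^2/2 - n/4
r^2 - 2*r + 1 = (r - 1)^2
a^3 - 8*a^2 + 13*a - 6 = (a - 6)*(a - 1)^2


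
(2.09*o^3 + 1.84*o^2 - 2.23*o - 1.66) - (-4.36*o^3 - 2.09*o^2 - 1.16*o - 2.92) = 6.45*o^3 + 3.93*o^2 - 1.07*o + 1.26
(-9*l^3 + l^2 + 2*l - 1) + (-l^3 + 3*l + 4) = -10*l^3 + l^2 + 5*l + 3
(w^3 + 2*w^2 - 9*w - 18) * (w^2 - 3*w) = w^5 - w^4 - 15*w^3 + 9*w^2 + 54*w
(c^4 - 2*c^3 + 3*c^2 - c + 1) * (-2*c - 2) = -2*c^5 + 2*c^4 - 2*c^3 - 4*c^2 - 2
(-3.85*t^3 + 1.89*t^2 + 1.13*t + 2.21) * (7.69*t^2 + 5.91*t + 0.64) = -29.6065*t^5 - 8.2194*t^4 + 17.3956*t^3 + 24.8828*t^2 + 13.7843*t + 1.4144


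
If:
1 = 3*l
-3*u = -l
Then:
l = 1/3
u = 1/9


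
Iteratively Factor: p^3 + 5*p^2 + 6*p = (p + 2)*(p^2 + 3*p) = p*(p + 2)*(p + 3)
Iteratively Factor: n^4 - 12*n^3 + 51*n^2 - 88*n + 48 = (n - 1)*(n^3 - 11*n^2 + 40*n - 48) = (n - 4)*(n - 1)*(n^2 - 7*n + 12) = (n - 4)^2*(n - 1)*(n - 3)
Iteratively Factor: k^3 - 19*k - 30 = (k + 3)*(k^2 - 3*k - 10) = (k + 2)*(k + 3)*(k - 5)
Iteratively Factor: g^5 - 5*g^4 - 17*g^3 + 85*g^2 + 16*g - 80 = (g - 4)*(g^4 - g^3 - 21*g^2 + g + 20) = (g - 4)*(g + 4)*(g^3 - 5*g^2 - g + 5) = (g - 5)*(g - 4)*(g + 4)*(g^2 - 1) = (g - 5)*(g - 4)*(g - 1)*(g + 4)*(g + 1)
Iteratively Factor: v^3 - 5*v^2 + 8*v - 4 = (v - 1)*(v^2 - 4*v + 4) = (v - 2)*(v - 1)*(v - 2)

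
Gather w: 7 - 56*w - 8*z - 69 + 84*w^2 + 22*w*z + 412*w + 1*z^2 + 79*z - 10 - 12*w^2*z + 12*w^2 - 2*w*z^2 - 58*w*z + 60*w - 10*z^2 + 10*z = w^2*(96 - 12*z) + w*(-2*z^2 - 36*z + 416) - 9*z^2 + 81*z - 72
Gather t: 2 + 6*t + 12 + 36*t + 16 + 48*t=90*t + 30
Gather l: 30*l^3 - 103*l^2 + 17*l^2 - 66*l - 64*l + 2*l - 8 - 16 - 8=30*l^3 - 86*l^2 - 128*l - 32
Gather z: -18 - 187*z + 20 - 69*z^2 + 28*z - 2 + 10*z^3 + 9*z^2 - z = 10*z^3 - 60*z^2 - 160*z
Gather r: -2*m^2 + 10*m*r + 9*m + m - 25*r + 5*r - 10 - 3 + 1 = -2*m^2 + 10*m + r*(10*m - 20) - 12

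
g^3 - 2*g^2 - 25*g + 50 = (g - 5)*(g - 2)*(g + 5)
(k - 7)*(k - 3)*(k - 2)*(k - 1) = k^4 - 13*k^3 + 53*k^2 - 83*k + 42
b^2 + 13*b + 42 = (b + 6)*(b + 7)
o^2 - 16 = (o - 4)*(o + 4)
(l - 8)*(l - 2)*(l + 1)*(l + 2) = l^4 - 7*l^3 - 12*l^2 + 28*l + 32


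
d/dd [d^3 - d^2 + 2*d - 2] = 3*d^2 - 2*d + 2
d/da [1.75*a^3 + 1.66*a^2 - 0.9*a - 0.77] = 5.25*a^2 + 3.32*a - 0.9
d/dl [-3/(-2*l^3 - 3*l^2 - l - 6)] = 3*(-6*l^2 - 6*l - 1)/(2*l^3 + 3*l^2 + l + 6)^2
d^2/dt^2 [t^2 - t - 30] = 2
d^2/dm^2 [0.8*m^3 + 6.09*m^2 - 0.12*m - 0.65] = 4.8*m + 12.18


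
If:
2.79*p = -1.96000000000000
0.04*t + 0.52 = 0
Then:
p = -0.70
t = -13.00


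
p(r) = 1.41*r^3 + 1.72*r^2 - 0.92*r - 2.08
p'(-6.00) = 130.72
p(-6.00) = -239.20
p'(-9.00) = 310.75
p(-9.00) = -882.37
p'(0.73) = 3.85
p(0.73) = -1.29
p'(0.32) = 0.61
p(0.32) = -2.15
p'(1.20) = 9.30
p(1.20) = 1.73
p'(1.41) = 12.34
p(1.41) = 3.99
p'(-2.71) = 20.82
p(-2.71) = -15.02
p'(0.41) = 1.20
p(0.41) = -2.07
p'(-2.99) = 26.61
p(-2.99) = -21.64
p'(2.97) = 46.61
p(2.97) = 47.30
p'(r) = 4.23*r^2 + 3.44*r - 0.92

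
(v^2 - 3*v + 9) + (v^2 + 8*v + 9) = 2*v^2 + 5*v + 18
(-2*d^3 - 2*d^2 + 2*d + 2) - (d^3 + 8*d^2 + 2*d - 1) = -3*d^3 - 10*d^2 + 3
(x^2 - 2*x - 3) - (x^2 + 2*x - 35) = 32 - 4*x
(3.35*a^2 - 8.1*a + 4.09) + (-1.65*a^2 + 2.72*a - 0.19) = 1.7*a^2 - 5.38*a + 3.9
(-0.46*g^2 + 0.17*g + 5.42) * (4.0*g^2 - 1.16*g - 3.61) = -1.84*g^4 + 1.2136*g^3 + 23.1434*g^2 - 6.9009*g - 19.5662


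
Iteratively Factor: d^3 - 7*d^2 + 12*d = (d - 3)*(d^2 - 4*d) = (d - 4)*(d - 3)*(d)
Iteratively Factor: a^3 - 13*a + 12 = (a - 1)*(a^2 + a - 12) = (a - 3)*(a - 1)*(a + 4)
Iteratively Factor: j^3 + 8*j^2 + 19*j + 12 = (j + 3)*(j^2 + 5*j + 4) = (j + 3)*(j + 4)*(j + 1)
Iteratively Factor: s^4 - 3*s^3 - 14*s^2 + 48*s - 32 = (s - 1)*(s^3 - 2*s^2 - 16*s + 32) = (s - 4)*(s - 1)*(s^2 + 2*s - 8) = (s - 4)*(s - 1)*(s + 4)*(s - 2)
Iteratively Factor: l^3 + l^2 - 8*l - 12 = (l - 3)*(l^2 + 4*l + 4) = (l - 3)*(l + 2)*(l + 2)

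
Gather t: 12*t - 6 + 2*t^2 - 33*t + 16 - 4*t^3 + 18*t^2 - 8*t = -4*t^3 + 20*t^2 - 29*t + 10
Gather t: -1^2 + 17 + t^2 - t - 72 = t^2 - t - 56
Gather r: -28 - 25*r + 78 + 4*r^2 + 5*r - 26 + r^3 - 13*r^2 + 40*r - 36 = r^3 - 9*r^2 + 20*r - 12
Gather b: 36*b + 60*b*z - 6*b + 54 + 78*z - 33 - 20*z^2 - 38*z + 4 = b*(60*z + 30) - 20*z^2 + 40*z + 25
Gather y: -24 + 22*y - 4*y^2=-4*y^2 + 22*y - 24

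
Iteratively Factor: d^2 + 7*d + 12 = (d + 4)*(d + 3)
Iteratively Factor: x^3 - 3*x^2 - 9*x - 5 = (x - 5)*(x^2 + 2*x + 1) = (x - 5)*(x + 1)*(x + 1)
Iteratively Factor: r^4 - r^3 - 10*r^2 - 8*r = (r)*(r^3 - r^2 - 10*r - 8) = r*(r - 4)*(r^2 + 3*r + 2) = r*(r - 4)*(r + 2)*(r + 1)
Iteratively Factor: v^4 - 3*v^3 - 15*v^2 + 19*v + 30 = (v - 2)*(v^3 - v^2 - 17*v - 15) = (v - 2)*(v + 3)*(v^2 - 4*v - 5) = (v - 2)*(v + 1)*(v + 3)*(v - 5)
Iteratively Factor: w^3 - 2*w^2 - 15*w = (w + 3)*(w^2 - 5*w) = (w - 5)*(w + 3)*(w)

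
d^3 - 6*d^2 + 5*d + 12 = (d - 4)*(d - 3)*(d + 1)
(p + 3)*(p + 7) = p^2 + 10*p + 21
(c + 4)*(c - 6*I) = c^2 + 4*c - 6*I*c - 24*I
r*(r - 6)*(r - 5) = r^3 - 11*r^2 + 30*r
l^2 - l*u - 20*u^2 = (l - 5*u)*(l + 4*u)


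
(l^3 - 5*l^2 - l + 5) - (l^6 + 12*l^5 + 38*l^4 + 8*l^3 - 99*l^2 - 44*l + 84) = -l^6 - 12*l^5 - 38*l^4 - 7*l^3 + 94*l^2 + 43*l - 79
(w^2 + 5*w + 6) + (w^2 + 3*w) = 2*w^2 + 8*w + 6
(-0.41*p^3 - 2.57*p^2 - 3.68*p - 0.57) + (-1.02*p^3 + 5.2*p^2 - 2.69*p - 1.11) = -1.43*p^3 + 2.63*p^2 - 6.37*p - 1.68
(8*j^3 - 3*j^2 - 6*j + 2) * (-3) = -24*j^3 + 9*j^2 + 18*j - 6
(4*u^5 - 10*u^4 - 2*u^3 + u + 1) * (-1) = -4*u^5 + 10*u^4 + 2*u^3 - u - 1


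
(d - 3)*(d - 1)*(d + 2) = d^3 - 2*d^2 - 5*d + 6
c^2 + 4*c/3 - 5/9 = (c - 1/3)*(c + 5/3)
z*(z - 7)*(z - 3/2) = z^3 - 17*z^2/2 + 21*z/2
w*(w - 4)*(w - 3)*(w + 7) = w^4 - 37*w^2 + 84*w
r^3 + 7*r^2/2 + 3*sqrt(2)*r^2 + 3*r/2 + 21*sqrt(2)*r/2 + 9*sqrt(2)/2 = (r + 1/2)*(r + 3)*(r + 3*sqrt(2))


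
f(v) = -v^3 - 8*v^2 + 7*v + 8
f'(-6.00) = -5.00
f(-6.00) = -106.00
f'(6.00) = -197.00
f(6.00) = -454.00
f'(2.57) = -53.93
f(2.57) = -43.82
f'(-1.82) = 26.18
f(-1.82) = -25.21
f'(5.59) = -176.18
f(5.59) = -377.53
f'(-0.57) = 15.15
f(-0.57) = 1.60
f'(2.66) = -56.79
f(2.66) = -48.81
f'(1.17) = -15.83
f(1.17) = 3.64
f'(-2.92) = 28.14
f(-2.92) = -55.75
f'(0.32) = 1.57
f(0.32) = 9.39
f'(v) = -3*v^2 - 16*v + 7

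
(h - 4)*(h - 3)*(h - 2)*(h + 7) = h^4 - 2*h^3 - 37*h^2 + 158*h - 168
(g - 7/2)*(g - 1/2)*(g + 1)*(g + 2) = g^4 - g^3 - 33*g^2/4 - 11*g/4 + 7/2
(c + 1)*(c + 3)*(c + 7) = c^3 + 11*c^2 + 31*c + 21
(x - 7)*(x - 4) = x^2 - 11*x + 28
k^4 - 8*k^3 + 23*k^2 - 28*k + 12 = (k - 3)*(k - 2)^2*(k - 1)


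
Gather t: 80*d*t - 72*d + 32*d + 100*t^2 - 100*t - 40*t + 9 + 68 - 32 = -40*d + 100*t^2 + t*(80*d - 140) + 45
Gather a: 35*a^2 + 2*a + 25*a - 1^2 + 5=35*a^2 + 27*a + 4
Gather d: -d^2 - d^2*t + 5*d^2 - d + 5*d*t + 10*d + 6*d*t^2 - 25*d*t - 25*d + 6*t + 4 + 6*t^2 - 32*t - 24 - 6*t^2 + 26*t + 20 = d^2*(4 - t) + d*(6*t^2 - 20*t - 16)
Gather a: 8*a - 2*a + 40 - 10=6*a + 30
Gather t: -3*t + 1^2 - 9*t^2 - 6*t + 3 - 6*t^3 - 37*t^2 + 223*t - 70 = -6*t^3 - 46*t^2 + 214*t - 66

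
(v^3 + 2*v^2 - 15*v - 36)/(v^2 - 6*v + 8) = (v^2 + 6*v + 9)/(v - 2)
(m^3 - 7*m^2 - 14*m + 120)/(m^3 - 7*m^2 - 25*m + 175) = (m^2 - 2*m - 24)/(m^2 - 2*m - 35)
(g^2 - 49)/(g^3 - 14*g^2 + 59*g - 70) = (g + 7)/(g^2 - 7*g + 10)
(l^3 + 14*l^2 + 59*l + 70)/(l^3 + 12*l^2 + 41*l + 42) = (l + 5)/(l + 3)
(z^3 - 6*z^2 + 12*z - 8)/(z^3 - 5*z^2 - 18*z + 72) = (z^3 - 6*z^2 + 12*z - 8)/(z^3 - 5*z^2 - 18*z + 72)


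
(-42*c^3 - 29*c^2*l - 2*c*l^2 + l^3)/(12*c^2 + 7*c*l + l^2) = (-14*c^2 - 5*c*l + l^2)/(4*c + l)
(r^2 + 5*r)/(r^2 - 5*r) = (r + 5)/(r - 5)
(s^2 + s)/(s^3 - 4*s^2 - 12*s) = (s + 1)/(s^2 - 4*s - 12)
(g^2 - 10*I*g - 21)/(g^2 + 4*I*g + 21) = (g - 7*I)/(g + 7*I)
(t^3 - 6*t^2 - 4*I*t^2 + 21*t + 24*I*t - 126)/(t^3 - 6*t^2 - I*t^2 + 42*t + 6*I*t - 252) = (t + 3*I)/(t + 6*I)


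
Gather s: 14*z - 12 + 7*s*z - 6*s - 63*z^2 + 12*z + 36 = s*(7*z - 6) - 63*z^2 + 26*z + 24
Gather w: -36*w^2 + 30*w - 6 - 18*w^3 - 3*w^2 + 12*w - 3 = -18*w^3 - 39*w^2 + 42*w - 9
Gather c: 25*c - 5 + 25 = 25*c + 20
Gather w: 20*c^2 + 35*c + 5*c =20*c^2 + 40*c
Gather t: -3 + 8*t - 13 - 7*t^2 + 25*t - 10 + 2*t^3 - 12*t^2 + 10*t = 2*t^3 - 19*t^2 + 43*t - 26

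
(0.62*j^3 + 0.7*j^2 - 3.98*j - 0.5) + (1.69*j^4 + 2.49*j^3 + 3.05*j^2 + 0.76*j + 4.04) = 1.69*j^4 + 3.11*j^3 + 3.75*j^2 - 3.22*j + 3.54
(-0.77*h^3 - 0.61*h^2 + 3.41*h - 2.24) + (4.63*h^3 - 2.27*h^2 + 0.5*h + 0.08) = 3.86*h^3 - 2.88*h^2 + 3.91*h - 2.16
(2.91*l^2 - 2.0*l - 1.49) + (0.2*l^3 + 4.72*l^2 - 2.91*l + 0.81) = 0.2*l^3 + 7.63*l^2 - 4.91*l - 0.68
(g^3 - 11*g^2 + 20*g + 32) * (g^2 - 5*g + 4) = g^5 - 16*g^4 + 79*g^3 - 112*g^2 - 80*g + 128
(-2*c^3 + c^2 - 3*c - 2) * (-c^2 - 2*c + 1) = 2*c^5 + 3*c^4 - c^3 + 9*c^2 + c - 2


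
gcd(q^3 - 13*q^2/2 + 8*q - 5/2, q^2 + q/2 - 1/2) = q - 1/2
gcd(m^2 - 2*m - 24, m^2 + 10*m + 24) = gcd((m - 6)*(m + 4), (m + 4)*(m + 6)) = m + 4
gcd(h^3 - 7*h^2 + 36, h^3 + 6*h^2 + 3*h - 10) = h + 2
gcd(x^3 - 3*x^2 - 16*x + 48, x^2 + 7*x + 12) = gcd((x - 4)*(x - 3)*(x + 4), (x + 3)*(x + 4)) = x + 4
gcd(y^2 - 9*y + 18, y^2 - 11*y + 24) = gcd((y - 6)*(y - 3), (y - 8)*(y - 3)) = y - 3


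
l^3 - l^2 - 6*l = l*(l - 3)*(l + 2)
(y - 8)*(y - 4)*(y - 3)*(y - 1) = y^4 - 16*y^3 + 83*y^2 - 164*y + 96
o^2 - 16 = (o - 4)*(o + 4)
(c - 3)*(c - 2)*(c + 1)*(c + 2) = c^4 - 2*c^3 - 7*c^2 + 8*c + 12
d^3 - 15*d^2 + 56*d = d*(d - 8)*(d - 7)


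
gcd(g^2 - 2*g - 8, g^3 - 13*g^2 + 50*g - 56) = g - 4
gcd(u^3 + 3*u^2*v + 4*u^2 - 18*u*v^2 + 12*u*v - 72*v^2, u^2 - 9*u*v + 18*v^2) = u - 3*v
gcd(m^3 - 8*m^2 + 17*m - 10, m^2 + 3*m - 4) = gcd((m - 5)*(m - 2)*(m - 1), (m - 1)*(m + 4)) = m - 1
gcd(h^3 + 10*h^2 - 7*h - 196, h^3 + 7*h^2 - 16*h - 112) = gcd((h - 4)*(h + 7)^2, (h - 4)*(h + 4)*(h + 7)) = h^2 + 3*h - 28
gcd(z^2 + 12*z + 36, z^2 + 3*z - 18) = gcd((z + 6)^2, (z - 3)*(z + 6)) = z + 6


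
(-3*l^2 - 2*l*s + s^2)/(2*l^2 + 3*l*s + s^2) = (-3*l + s)/(2*l + s)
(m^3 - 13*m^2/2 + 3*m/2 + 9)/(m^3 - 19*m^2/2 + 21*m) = (2*m^2 - m - 3)/(m*(2*m - 7))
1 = 1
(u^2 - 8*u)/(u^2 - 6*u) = (u - 8)/(u - 6)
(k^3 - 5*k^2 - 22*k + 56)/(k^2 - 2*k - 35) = (k^2 + 2*k - 8)/(k + 5)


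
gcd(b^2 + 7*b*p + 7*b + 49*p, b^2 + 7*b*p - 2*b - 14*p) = b + 7*p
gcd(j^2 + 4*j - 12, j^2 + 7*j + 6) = j + 6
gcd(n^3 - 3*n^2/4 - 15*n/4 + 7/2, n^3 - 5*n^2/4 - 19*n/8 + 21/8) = n^2 - 11*n/4 + 7/4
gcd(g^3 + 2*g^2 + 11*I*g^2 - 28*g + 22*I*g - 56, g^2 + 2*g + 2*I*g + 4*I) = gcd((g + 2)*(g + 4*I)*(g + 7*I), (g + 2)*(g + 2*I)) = g + 2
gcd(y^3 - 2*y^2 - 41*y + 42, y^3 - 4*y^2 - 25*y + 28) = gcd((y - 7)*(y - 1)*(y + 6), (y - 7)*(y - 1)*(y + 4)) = y^2 - 8*y + 7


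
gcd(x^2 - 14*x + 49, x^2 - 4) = 1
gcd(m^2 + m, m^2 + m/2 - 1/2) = m + 1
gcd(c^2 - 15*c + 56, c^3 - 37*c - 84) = c - 7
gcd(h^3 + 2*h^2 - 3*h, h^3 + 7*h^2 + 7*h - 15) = h^2 + 2*h - 3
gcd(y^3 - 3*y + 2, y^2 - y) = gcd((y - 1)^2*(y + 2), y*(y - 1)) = y - 1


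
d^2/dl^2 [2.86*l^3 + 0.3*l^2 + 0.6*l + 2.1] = 17.16*l + 0.6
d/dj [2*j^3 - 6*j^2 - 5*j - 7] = 6*j^2 - 12*j - 5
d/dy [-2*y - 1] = -2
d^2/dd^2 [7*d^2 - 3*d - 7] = 14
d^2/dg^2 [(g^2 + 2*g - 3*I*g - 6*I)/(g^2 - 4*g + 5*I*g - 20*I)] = (g^3*(12 - 16*I) + 84*I*g^2 + g*(540 + 384*I) - 1920 + 388*I)/(g^6 + g^5*(-12 + 15*I) + g^4*(-27 - 180*I) + g^3*(836 + 595*I) + g^2*(-3600 + 540*I) + g*(4800 - 6000*I) + 8000*I)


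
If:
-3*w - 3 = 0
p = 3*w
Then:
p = -3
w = -1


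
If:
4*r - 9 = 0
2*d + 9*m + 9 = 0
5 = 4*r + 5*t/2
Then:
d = -9*m/2 - 9/2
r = 9/4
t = -8/5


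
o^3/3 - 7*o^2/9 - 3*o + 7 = (o/3 + 1)*(o - 3)*(o - 7/3)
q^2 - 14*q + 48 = (q - 8)*(q - 6)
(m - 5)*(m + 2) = m^2 - 3*m - 10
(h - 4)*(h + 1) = h^2 - 3*h - 4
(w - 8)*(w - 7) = w^2 - 15*w + 56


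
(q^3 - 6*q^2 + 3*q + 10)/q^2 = q - 6 + 3/q + 10/q^2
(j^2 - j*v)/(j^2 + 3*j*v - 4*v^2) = j/(j + 4*v)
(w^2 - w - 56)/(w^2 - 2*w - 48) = (w + 7)/(w + 6)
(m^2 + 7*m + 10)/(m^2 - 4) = (m + 5)/(m - 2)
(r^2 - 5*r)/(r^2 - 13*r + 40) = r/(r - 8)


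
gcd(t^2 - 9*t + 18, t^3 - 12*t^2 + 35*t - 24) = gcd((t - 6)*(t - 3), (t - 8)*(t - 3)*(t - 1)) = t - 3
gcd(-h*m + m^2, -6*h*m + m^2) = m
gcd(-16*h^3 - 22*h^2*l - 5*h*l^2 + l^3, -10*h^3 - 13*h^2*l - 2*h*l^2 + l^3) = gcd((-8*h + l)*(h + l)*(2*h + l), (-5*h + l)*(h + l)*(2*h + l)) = 2*h^2 + 3*h*l + l^2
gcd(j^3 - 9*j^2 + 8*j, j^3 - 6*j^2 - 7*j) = j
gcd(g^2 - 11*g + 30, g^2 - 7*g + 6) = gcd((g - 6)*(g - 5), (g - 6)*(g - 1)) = g - 6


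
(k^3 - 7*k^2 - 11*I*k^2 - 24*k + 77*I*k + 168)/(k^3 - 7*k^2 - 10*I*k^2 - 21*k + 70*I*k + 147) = (k - 8*I)/(k - 7*I)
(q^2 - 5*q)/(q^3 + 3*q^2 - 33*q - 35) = q/(q^2 + 8*q + 7)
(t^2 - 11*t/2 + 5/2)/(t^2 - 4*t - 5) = (t - 1/2)/(t + 1)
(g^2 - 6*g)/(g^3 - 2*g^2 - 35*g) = (6 - g)/(-g^2 + 2*g + 35)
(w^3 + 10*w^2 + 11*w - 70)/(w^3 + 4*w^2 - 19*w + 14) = (w + 5)/(w - 1)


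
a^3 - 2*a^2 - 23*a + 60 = (a - 4)*(a - 3)*(a + 5)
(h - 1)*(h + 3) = h^2 + 2*h - 3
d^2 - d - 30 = (d - 6)*(d + 5)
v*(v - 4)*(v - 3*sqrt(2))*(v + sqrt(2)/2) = v^4 - 4*v^3 - 5*sqrt(2)*v^3/2 - 3*v^2 + 10*sqrt(2)*v^2 + 12*v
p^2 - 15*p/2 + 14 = (p - 4)*(p - 7/2)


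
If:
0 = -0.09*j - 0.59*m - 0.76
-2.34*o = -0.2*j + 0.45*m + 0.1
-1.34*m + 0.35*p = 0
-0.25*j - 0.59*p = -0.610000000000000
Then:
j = -37.22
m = 4.39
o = -4.07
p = 16.80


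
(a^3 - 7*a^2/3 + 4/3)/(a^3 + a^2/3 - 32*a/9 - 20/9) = 3*(a - 1)/(3*a + 5)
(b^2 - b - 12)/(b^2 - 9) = (b - 4)/(b - 3)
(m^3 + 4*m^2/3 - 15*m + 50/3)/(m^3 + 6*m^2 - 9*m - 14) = (3*m^2 + 10*m - 25)/(3*(m^2 + 8*m + 7))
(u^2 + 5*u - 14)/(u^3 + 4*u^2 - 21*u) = (u - 2)/(u*(u - 3))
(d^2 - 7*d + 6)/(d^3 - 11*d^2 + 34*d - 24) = 1/(d - 4)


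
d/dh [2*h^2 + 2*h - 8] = 4*h + 2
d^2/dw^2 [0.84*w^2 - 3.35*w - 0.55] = 1.68000000000000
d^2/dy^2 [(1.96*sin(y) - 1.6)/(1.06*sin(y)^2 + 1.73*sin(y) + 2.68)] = (-2.202256*sin(y)^5 + 10.785288*sin(y)^4 + 46.61456*sin(y)^3 - 15.091696*sin(y)^2 - 72.508032*sin(y) - 18.661408)/(1.06*sin(y)^2 + 1.73*sin(y) + 2.68)^3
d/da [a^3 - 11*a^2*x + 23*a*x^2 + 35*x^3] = 3*a^2 - 22*a*x + 23*x^2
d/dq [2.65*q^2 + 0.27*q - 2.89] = 5.3*q + 0.27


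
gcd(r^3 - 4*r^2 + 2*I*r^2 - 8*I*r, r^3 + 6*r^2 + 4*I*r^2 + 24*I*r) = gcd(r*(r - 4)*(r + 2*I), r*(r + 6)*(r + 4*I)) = r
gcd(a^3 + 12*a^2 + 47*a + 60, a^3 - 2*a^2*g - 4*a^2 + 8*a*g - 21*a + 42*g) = a + 3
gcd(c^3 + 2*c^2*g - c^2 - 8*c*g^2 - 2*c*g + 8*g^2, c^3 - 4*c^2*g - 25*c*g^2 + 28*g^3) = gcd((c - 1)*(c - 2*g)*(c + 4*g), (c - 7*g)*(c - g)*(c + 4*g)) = c + 4*g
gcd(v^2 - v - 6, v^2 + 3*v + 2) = v + 2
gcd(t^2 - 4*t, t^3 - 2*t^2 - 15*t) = t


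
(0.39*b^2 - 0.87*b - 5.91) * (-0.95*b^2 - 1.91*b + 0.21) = -0.3705*b^4 + 0.0816*b^3 + 7.3581*b^2 + 11.1054*b - 1.2411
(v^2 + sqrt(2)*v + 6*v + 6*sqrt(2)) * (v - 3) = v^3 + sqrt(2)*v^2 + 3*v^2 - 18*v + 3*sqrt(2)*v - 18*sqrt(2)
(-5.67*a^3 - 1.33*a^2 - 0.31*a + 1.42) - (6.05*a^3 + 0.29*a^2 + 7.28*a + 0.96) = -11.72*a^3 - 1.62*a^2 - 7.59*a + 0.46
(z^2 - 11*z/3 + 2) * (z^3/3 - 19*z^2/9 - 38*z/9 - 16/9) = z^5/3 - 10*z^4/3 + 113*z^3/27 + 256*z^2/27 - 52*z/27 - 32/9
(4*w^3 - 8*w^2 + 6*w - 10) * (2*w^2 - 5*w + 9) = 8*w^5 - 36*w^4 + 88*w^3 - 122*w^2 + 104*w - 90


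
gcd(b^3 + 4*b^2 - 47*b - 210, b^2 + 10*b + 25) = b + 5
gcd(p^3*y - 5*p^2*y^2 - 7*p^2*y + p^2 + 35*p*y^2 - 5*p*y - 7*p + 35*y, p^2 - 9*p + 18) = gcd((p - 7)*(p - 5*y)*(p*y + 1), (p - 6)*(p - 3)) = 1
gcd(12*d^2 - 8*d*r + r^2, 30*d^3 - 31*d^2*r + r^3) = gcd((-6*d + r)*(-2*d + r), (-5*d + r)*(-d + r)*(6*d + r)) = 1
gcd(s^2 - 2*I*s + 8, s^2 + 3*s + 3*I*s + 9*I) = 1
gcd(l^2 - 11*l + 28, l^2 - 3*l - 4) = l - 4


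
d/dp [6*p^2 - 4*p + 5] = 12*p - 4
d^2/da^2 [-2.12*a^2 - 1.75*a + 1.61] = -4.24000000000000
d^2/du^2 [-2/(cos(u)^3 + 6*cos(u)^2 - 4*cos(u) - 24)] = 2*((13*cos(u) - 48*cos(2*u) - 9*cos(3*u))*(cos(u)^3 + 6*cos(u)^2 - 4*cos(u) - 24)/4 - 2*(3*cos(u)^2 + 12*cos(u) - 4)^2*sin(u)^2)/(cos(u)^3 + 6*cos(u)^2 - 4*cos(u) - 24)^3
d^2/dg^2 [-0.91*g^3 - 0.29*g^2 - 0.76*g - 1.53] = -5.46*g - 0.58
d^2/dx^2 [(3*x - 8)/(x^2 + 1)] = 2*(4*x^2*(3*x - 8) + (8 - 9*x)*(x^2 + 1))/(x^2 + 1)^3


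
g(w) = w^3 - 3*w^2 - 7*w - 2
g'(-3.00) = 38.00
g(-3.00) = -35.00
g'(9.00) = 182.00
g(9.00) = 421.00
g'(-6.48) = 157.85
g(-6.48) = -354.71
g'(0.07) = -7.41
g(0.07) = -2.50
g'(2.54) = -2.89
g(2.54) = -22.75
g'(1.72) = -8.44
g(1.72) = -17.83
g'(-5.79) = 128.31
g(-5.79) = -256.15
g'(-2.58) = 28.45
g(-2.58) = -21.08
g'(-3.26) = 44.44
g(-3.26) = -45.71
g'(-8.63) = 268.21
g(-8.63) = -807.76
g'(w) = 3*w^2 - 6*w - 7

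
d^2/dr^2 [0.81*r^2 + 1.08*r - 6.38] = 1.62000000000000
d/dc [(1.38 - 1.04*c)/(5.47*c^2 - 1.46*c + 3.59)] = (5.6888*c^2 - 15.0972*c - 1.7188)/(29.9209*c^4 - 15.9724*c^3 + 41.4062*c^2 - 10.4828*c + 12.8881)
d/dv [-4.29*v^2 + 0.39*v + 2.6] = 0.39 - 8.58*v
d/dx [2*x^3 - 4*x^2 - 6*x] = 6*x^2 - 8*x - 6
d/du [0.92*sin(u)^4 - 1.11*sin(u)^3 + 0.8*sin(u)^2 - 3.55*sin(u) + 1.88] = (3.68*sin(u)^3 - 3.33*sin(u)^2 + 1.6*sin(u) - 3.55)*cos(u)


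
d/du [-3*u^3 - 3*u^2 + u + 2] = -9*u^2 - 6*u + 1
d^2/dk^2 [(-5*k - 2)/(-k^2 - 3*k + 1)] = 2*((2*k + 3)^2*(5*k + 2) - (15*k + 17)*(k^2 + 3*k - 1))/(k^2 + 3*k - 1)^3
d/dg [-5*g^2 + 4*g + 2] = 4 - 10*g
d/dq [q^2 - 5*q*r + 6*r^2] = 2*q - 5*r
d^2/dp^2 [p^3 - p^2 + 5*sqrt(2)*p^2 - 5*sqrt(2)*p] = 6*p - 2 + 10*sqrt(2)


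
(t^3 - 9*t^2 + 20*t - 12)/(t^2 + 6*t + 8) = (t^3 - 9*t^2 + 20*t - 12)/(t^2 + 6*t + 8)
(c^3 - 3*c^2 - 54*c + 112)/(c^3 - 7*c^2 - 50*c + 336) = (c - 2)/(c - 6)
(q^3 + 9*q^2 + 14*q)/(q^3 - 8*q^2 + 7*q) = (q^2 + 9*q + 14)/(q^2 - 8*q + 7)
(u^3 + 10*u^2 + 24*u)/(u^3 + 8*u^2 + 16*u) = (u + 6)/(u + 4)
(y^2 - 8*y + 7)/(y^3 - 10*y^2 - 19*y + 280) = (y - 1)/(y^2 - 3*y - 40)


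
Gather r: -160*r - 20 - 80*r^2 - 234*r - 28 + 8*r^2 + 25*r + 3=-72*r^2 - 369*r - 45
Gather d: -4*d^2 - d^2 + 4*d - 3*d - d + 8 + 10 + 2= 20 - 5*d^2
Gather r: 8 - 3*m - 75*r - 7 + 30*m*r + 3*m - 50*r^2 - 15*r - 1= -50*r^2 + r*(30*m - 90)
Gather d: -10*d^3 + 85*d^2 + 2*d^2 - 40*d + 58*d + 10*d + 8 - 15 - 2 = -10*d^3 + 87*d^2 + 28*d - 9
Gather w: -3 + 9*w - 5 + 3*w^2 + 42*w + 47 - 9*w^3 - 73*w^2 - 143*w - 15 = -9*w^3 - 70*w^2 - 92*w + 24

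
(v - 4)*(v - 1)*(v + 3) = v^3 - 2*v^2 - 11*v + 12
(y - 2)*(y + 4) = y^2 + 2*y - 8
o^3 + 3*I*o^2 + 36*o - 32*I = (o - 4*I)*(o - I)*(o + 8*I)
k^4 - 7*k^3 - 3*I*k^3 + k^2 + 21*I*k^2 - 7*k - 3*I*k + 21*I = (k - 7)*(k - 3*I)*(-I*k + 1)*(I*k + 1)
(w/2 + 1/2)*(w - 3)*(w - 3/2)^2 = w^4/2 - 5*w^3/2 + 21*w^2/8 + 9*w/4 - 27/8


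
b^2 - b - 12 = (b - 4)*(b + 3)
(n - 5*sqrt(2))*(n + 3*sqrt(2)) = n^2 - 2*sqrt(2)*n - 30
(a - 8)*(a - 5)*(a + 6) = a^3 - 7*a^2 - 38*a + 240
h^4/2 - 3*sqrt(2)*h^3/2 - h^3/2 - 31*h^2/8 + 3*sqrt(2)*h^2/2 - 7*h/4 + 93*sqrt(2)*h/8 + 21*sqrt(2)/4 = (h/2 + 1)*(h - 7/2)*(h + 1/2)*(h - 3*sqrt(2))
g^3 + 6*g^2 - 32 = (g - 2)*(g + 4)^2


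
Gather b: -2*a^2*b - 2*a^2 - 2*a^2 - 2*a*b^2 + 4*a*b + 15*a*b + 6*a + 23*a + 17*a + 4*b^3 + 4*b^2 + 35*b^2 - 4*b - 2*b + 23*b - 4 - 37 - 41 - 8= -4*a^2 + 46*a + 4*b^3 + b^2*(39 - 2*a) + b*(-2*a^2 + 19*a + 17) - 90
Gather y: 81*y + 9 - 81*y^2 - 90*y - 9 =-81*y^2 - 9*y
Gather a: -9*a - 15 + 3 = -9*a - 12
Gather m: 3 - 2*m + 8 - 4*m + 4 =15 - 6*m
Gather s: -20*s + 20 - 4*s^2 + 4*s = -4*s^2 - 16*s + 20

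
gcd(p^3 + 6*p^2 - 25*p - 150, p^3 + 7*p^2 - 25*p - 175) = p^2 - 25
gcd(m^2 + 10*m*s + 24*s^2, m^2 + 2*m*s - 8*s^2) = m + 4*s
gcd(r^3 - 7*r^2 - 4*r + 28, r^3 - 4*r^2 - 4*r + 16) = r^2 - 4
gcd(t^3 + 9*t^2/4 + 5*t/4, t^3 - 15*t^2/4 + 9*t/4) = t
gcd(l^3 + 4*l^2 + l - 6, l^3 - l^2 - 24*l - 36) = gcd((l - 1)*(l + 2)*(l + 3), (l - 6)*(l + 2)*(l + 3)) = l^2 + 5*l + 6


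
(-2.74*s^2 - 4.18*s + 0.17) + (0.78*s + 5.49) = -2.74*s^2 - 3.4*s + 5.66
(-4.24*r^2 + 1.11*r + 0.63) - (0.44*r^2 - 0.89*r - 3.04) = -4.68*r^2 + 2.0*r + 3.67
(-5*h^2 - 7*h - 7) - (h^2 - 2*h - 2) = -6*h^2 - 5*h - 5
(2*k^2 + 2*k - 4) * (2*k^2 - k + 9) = 4*k^4 + 2*k^3 + 8*k^2 + 22*k - 36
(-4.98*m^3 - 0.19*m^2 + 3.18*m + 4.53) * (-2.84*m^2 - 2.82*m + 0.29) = 14.1432*m^5 + 14.5832*m^4 - 9.9396*m^3 - 21.8879*m^2 - 11.8524*m + 1.3137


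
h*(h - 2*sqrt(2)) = h^2 - 2*sqrt(2)*h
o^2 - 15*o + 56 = (o - 8)*(o - 7)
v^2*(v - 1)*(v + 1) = v^4 - v^2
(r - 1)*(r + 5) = r^2 + 4*r - 5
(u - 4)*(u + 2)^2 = u^3 - 12*u - 16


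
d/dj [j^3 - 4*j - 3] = 3*j^2 - 4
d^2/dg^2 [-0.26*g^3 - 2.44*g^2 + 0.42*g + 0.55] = -1.56*g - 4.88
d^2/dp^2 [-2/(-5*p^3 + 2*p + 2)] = 4*(-15*p*(-5*p^3 + 2*p + 2) - (15*p^2 - 2)^2)/(-5*p^3 + 2*p + 2)^3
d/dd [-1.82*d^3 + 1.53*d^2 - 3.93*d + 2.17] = -5.46*d^2 + 3.06*d - 3.93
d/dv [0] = 0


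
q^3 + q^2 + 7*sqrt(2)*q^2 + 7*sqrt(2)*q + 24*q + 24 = (q + 1)*(q + 3*sqrt(2))*(q + 4*sqrt(2))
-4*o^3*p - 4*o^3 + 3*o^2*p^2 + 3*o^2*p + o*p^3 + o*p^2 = (-o + p)*(4*o + p)*(o*p + o)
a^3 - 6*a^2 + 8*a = a*(a - 4)*(a - 2)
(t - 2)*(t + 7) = t^2 + 5*t - 14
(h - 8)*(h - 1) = h^2 - 9*h + 8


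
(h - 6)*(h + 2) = h^2 - 4*h - 12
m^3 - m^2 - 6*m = m*(m - 3)*(m + 2)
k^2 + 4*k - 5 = (k - 1)*(k + 5)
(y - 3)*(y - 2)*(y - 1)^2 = y^4 - 7*y^3 + 17*y^2 - 17*y + 6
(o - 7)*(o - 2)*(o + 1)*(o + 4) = o^4 - 4*o^3 - 27*o^2 + 34*o + 56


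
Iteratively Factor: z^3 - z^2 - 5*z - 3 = (z + 1)*(z^2 - 2*z - 3) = (z - 3)*(z + 1)*(z + 1)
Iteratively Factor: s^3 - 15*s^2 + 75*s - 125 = (s - 5)*(s^2 - 10*s + 25) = (s - 5)^2*(s - 5)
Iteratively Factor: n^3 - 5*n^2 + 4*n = (n)*(n^2 - 5*n + 4) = n*(n - 1)*(n - 4)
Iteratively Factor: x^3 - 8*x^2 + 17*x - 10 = (x - 2)*(x^2 - 6*x + 5) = (x - 2)*(x - 1)*(x - 5)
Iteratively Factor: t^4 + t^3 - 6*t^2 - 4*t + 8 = (t - 1)*(t^3 + 2*t^2 - 4*t - 8) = (t - 2)*(t - 1)*(t^2 + 4*t + 4) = (t - 2)*(t - 1)*(t + 2)*(t + 2)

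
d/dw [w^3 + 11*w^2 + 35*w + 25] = 3*w^2 + 22*w + 35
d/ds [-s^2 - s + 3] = -2*s - 1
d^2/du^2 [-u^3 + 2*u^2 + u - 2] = 4 - 6*u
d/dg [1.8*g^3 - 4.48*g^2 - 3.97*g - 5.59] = 5.4*g^2 - 8.96*g - 3.97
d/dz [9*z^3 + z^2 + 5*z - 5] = 27*z^2 + 2*z + 5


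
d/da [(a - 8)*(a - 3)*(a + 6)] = 3*a^2 - 10*a - 42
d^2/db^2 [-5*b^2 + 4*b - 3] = -10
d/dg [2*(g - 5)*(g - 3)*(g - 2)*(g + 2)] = 8*g^3 - 48*g^2 + 44*g + 64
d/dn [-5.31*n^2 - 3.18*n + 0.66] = -10.62*n - 3.18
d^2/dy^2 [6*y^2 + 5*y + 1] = 12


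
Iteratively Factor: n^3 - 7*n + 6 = (n - 2)*(n^2 + 2*n - 3) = (n - 2)*(n + 3)*(n - 1)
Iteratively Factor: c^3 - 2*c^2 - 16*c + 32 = (c + 4)*(c^2 - 6*c + 8) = (c - 4)*(c + 4)*(c - 2)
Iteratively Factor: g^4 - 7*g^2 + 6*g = (g)*(g^3 - 7*g + 6) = g*(g - 2)*(g^2 + 2*g - 3) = g*(g - 2)*(g - 1)*(g + 3)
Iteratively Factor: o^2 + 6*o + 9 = (o + 3)*(o + 3)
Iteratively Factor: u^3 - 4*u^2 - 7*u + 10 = (u - 1)*(u^2 - 3*u - 10) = (u - 5)*(u - 1)*(u + 2)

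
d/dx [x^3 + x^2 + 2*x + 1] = 3*x^2 + 2*x + 2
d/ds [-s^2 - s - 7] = -2*s - 1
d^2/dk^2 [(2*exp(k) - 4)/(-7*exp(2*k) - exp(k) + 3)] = (-98*exp(4*k) + 798*exp(3*k) - 168*exp(2*k) + 334*exp(k) - 6)*exp(k)/(343*exp(6*k) + 147*exp(5*k) - 420*exp(4*k) - 125*exp(3*k) + 180*exp(2*k) + 27*exp(k) - 27)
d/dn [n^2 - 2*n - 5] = 2*n - 2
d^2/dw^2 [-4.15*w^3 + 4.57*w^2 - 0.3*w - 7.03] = 9.14 - 24.9*w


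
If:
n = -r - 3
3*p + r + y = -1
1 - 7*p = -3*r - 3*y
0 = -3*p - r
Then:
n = -27/8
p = -1/8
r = 3/8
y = -1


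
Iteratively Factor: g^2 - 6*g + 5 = (g - 5)*(g - 1)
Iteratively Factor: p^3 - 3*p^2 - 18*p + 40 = (p - 2)*(p^2 - p - 20) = (p - 2)*(p + 4)*(p - 5)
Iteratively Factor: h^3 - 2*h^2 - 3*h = (h - 3)*(h^2 + h) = (h - 3)*(h + 1)*(h)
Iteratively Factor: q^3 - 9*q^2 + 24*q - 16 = (q - 4)*(q^2 - 5*q + 4) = (q - 4)^2*(q - 1)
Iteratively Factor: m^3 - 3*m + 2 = (m - 1)*(m^2 + m - 2) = (m - 1)*(m + 2)*(m - 1)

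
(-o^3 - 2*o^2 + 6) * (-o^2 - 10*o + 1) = o^5 + 12*o^4 + 19*o^3 - 8*o^2 - 60*o + 6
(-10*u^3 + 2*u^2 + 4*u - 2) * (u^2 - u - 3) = -10*u^5 + 12*u^4 + 32*u^3 - 12*u^2 - 10*u + 6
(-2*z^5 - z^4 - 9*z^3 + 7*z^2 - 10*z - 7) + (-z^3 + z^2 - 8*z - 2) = -2*z^5 - z^4 - 10*z^3 + 8*z^2 - 18*z - 9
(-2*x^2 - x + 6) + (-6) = -2*x^2 - x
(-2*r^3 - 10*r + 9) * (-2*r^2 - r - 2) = 4*r^5 + 2*r^4 + 24*r^3 - 8*r^2 + 11*r - 18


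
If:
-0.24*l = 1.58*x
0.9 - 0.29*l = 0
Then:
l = 3.10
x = -0.47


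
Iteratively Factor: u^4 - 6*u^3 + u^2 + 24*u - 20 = (u - 5)*(u^3 - u^2 - 4*u + 4) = (u - 5)*(u - 2)*(u^2 + u - 2) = (u - 5)*(u - 2)*(u + 2)*(u - 1)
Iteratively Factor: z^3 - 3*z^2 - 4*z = (z + 1)*(z^2 - 4*z) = z*(z + 1)*(z - 4)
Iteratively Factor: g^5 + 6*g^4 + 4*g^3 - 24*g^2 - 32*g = (g)*(g^4 + 6*g^3 + 4*g^2 - 24*g - 32) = g*(g + 2)*(g^3 + 4*g^2 - 4*g - 16) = g*(g + 2)^2*(g^2 + 2*g - 8) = g*(g - 2)*(g + 2)^2*(g + 4)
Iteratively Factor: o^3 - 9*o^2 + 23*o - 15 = (o - 5)*(o^2 - 4*o + 3) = (o - 5)*(o - 1)*(o - 3)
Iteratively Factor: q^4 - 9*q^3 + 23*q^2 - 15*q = (q - 1)*(q^3 - 8*q^2 + 15*q) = (q - 3)*(q - 1)*(q^2 - 5*q) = q*(q - 3)*(q - 1)*(q - 5)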